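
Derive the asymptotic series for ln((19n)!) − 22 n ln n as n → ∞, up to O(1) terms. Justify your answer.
ln((19n)!) − 22 n ln n = −3 n ln n + 19(ln 19 − 1) n + (1/2) ln(2π·19n) + O(1/n)

Stirling: ln((19n)!) = 19n ln(19n) − 19n + (1/2) ln(2π·19n) + O(1/n).
Expand 19n ln(19n) = 19n (ln n + ln 19) = 19n ln n + 19n ln 19.
Subtract 22n ln n: leading term is (19 − 22) n ln n = −3 n ln n. The next term is 19n ln 19 − 19n = 19(ln 19 − 1) n. Then the (1/2) ln(2π·19n) correction.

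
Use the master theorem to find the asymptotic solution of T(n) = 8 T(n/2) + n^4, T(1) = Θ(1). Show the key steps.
T(n) = Θ(n^4)

log_2 8 ≈ 3.000. f(n) = n^4 dominates n^(log_2 8) since 4 > 3.000, and the regularity condition a·f(n/b) = 8·(n/2)^4 = (8/16)·n^4 ≤ c·f(n) holds with c = 8/16 ≈ 0.5 < 1. So this is Case 3: T(n) = Θ(f(n)) = Θ(n^4).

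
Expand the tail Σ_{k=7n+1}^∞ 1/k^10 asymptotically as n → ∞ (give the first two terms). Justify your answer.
Σ_{k>7n} 1/k^10 = 1/(9 · (7n)^9) − 1/(2 · (7n)^10) + O(1/(7n)^11)

Compare to the integral: ∫_{7n}^∞ x^(−10) dx = [−x^(−9)/9]_{7n}^∞ = 1/((10−1)·(7n)^9). The Euler-Maclaurin correction adds −f(7n)/2 = −1/(2·(7n)^10). Euler-Maclaurin then gives
  Σ_{k>7n} 1/k^10 = ∫_{7n}^∞ dx/x^10 − 1/(2·(7n)^10) + O(1/(7n)^11).
(Equivalently this is ζ(10) − Σ_{k≤7n} 1/k^10.)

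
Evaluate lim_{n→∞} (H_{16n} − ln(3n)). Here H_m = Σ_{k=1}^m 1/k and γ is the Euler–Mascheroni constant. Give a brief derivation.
lim = ln(16/3) + γ

By Euler-Maclaurin, H_m = ln m + γ + O(1/m). So
  H_{16n} − ln(3n) = ln(16n) + γ − ln(3n) + O(1/n)
                       = ln(16/3) + γ + O(1/n).
Hence the limit is ln(16/3) + γ.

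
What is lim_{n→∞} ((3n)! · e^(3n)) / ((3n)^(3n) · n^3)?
lim = 0

Stirling: (3n)! ~ sqrt(2π·3n) · (3n/e)^(3n). Hence
  (3n)! · e^(3n) / (3n)^(3n) ~ sqrt(2π·3n).
Dividing by n^3: sqrt(2π·3n) / n^3 = sqrt(2π·3) · n^((1−6)/2), so the expression behaves like sqrt(2π·3) · n^((1−6)/2) → 0.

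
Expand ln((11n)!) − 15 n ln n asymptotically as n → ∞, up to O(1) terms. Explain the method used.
ln((11n)!) − 15 n ln n = −4 n ln n + 11(ln 11 − 1) n + (1/2) ln(2π·11n) + O(1/n)

Stirling: ln((11n)!) = 11n ln(11n) − 11n + (1/2) ln(2π·11n) + O(1/n).
Expand 11n ln(11n) = 11n (ln n + ln 11) = 11n ln n + 11n ln 11.
Subtract 15n ln n: leading term is (11 − 15) n ln n = −4 n ln n. The next term is 11n ln 11 − 11n = 11(ln 11 − 1) n. Then the (1/2) ln(2π·11n) correction.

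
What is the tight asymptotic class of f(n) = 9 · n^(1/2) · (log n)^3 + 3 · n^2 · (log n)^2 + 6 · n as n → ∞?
f(n) ∈ Θ(n^2 · (log n)^2)

Compare the terms by growth order. For large n, n^a · (log n)^b dominates n^a' · (log n)^b' iff a > a', or (a = a' and b > b'). Ranking the 3 terms shows the dominant one is 3 · n^2 · (log n)^2. Hence f(n) ∈ Θ(n^2 · (log n)^2).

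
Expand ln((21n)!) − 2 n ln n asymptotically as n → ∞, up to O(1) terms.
ln((21n)!) − 2 n ln n = 19 n ln n + 21(ln 21 − 1) n + (1/2) ln(2π·21n) + O(1/n)

Stirling: ln((21n)!) = 21n ln(21n) − 21n + (1/2) ln(2π·21n) + O(1/n).
Expand 21n ln(21n) = 21n (ln n + ln 21) = 21n ln n + 21n ln 21.
Subtract 2n ln n: leading term is (21 − 2) n ln n = 19 n ln n. The next term is 21n ln 21 − 21n = 21(ln 21 − 1) n. Then the (1/2) ln(2π·21n) correction.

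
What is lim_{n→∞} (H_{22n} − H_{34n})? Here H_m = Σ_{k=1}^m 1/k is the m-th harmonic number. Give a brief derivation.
lim = ln(22/34) = ln(11/17)

Euler-Maclaurin gives H_m = ln m + γ + 1/(2m) + O(1/m^2). The γ and O(1/m) terms cancel in the difference:
  H_{22n} − H_{34n} = ln(22n) − ln(34n) + O(1/n) = ln(22/34) + O(1/n).
Hence the limit is ln(22/34) = ln(11/17).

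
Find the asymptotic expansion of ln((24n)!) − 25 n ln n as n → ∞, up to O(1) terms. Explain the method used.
ln((24n)!) − 25 n ln n = −n ln n + 24(ln 24 − 1) n + (1/2) ln(2π·24n) + O(1/n)

Stirling: ln((24n)!) = 24n ln(24n) − 24n + (1/2) ln(2π·24n) + O(1/n).
Expand 24n ln(24n) = 24n (ln n + ln 24) = 24n ln n + 24n ln 24.
Subtract 25n ln n: leading term is (24 − 25) n ln n = −n ln n. The next term is 24n ln 24 − 24n = 24(ln 24 − 1) n. Then the (1/2) ln(2π·24n) correction.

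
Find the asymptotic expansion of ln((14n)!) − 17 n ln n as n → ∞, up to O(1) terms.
ln((14n)!) − 17 n ln n = −3 n ln n + 14(ln 14 − 1) n + (1/2) ln(2π·14n) + O(1/n)

Stirling: ln((14n)!) = 14n ln(14n) − 14n + (1/2) ln(2π·14n) + O(1/n).
Expand 14n ln(14n) = 14n (ln n + ln 14) = 14n ln n + 14n ln 14.
Subtract 17n ln n: leading term is (14 − 17) n ln n = −3 n ln n. The next term is 14n ln 14 − 14n = 14(ln 14 − 1) n. Then the (1/2) ln(2π·14n) correction.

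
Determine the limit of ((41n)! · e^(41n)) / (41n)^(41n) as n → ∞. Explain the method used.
lim = ∞

Stirling: (41n)! ~ sqrt(2π·41n) · (41n/e)^(41n). Hence
  (41n)! · e^(41n) / (41n)^(41n) ~ sqrt(2π·41n) = sqrt(2π·41) · sqrt(n) → ∞.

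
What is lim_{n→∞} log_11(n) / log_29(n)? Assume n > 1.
lim = ln(29) / ln(11) = log_11(29)

Change of base: log_11(n) = ln n / ln 11 and log_29(n) = ln n / ln 29. The ratio is (ln n / ln 11) · (ln 29 / ln n) = ln 29 / ln 11, a constant independent of n. So the limit is ln 29 / ln 11 = log_11(29).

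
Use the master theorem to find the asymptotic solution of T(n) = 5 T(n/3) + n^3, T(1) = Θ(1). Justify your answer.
T(n) = Θ(n^3)

log_3 5 ≈ 1.465. f(n) = n^3 dominates n^(log_3 5) since 3 > 1.465, and the regularity condition a·f(n/b) = 5·(n/3)^3 = (5/27)·n^3 ≤ c·f(n) holds with c = 5/27 ≈ 0.185 < 1. So this is Case 3: T(n) = Θ(f(n)) = Θ(n^3).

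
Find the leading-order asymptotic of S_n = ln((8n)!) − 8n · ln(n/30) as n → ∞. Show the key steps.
S_n ~ 8n · (ln 240 − 1) + O(ln n)

Stirling: ln((8n)!) = 8n ln(8n) − 8n + O(ln n).
  S_n = 8n ln(8n) − 8n − 8n ln(n/30) + O(ln n)
      = 8n ln(8n) − 8n ln n + 8n ln 30 − 8n + O(ln n)
      = 8n ln 8 + 8n ln 30 − 8n + O(ln n)
      = 8n (ln 240 − 1) + O(ln n).
Numerically ln(240) − 1 ≈ 4.4806.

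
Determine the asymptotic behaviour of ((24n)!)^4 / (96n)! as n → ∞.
((24n)!)^4/(96n)! ~ ((2π·24n)^(3/2) / 2) · 4^(−4·24n)  →  0

Write N = 24n. Stirling: N! ~ sqrt(2π N)(N/e)^N and (4N)! ~ sqrt(2π·4N)·(4N/e)^(4N).
  (N!)^4/(4N)! ~ (2π N)^(4/2) (N/e)^(4N) / [sqrt(2π·4N) (4N/e)^(4N)]
     = (2π N)^(4/2) / sqrt(2π·4N) · (N/(4N))^(4N)
     = (2π N)^((4−1)/2) / 2 · 4^(−4N).
Since 4^4 > 1, the factor 4^(−4N) decays exponentially, so the ratio → 0. Substituting N = 24n gives the stated form.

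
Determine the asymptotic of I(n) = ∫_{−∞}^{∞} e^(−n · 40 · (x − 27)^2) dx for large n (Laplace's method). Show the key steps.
I(n) = sqrt(π/(40n))

Here φ(x) = 40 · (x − 27)^2 has its unique minimum at x* = 27 with φ(x*) = 0 and φ''(x*) = 80. Laplace's method gives
  I(n) ~ e^(−n φ(x*)) · sqrt(2π / (n · φ''(x*))) = sqrt(2π / (80n)) = sqrt(π/(40n)).
This is exact: substituting u = (x − 27)·sqrt(40n) gives I(n) = (1/sqrt(40n)) ∫_{−∞}^{∞} e^(−u^2) du = sqrt(π/(40n)).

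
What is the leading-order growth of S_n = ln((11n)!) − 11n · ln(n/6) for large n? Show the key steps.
S_n ~ 11n · (ln 66 − 1) + O(ln n)

Stirling: ln((11n)!) = 11n ln(11n) − 11n + O(ln n).
  S_n = 11n ln(11n) − 11n − 11n ln(n/6) + O(ln n)
      = 11n ln(11n) − 11n ln n + 11n ln 6 − 11n + O(ln n)
      = 11n ln 11 + 11n ln 6 − 11n + O(ln n)
      = 11n (ln 66 − 1) + O(ln n).
Numerically ln(66) − 1 ≈ 3.1897.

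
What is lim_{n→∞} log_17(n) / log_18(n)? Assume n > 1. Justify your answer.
lim = ln(18) / ln(17) = log_17(18)

Change of base: log_17(n) = ln n / ln 17 and log_18(n) = ln n / ln 18. The ratio is (ln n / ln 17) · (ln 18 / ln n) = ln 18 / ln 17, a constant independent of n. So the limit is ln 18 / ln 17 = log_17(18).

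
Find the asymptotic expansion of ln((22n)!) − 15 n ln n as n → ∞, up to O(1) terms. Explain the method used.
ln((22n)!) − 15 n ln n = 7 n ln n + 22(ln 22 − 1) n + (1/2) ln(2π·22n) + O(1/n)

Stirling: ln((22n)!) = 22n ln(22n) − 22n + (1/2) ln(2π·22n) + O(1/n).
Expand 22n ln(22n) = 22n (ln n + ln 22) = 22n ln n + 22n ln 22.
Subtract 15n ln n: leading term is (22 − 15) n ln n = 7 n ln n. The next term is 22n ln 22 − 22n = 22(ln 22 − 1) n. Then the (1/2) ln(2π·22n) correction.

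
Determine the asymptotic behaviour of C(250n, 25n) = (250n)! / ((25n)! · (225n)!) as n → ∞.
C(250n, 25n) ~ (10000000000/387420489)^(25n) · sqrt(5/(9π·25n))

Write N = 25n. Apply Stirling to each factorial:
  (10N)! ~ sqrt(2π·10N) · (10N/e)^(10N),
  N! ~ sqrt(2π N) · (N/e)^N,
  (9N)! ~ sqrt(2π·9N) · (9N/e)^(9N).
The exponential factors combine to (10N)^(10N) / (N^N · (9N)^(9N)) = 10^(10N)/9^(9N) = (10^10/9^9)^N = (10000000000/387420489)^N.
The square-root prefactors combine to sqrt(2π·10N) / (sqrt(2π N)·sqrt(2π·9N)) = sqrt(10 / (2π·9·N)) = sqrt(5/(9π·25n)).
Substituting N = 25n: C(250n, 25n) ~ (10000000000/387420489)^(25n) · sqrt(5/(9π·25n)).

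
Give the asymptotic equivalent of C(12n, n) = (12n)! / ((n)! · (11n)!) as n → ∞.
C(12n, n) ~ (8916100448256/285311670611)^(n) · sqrt(6/(11π·n))

Write N = n. Apply Stirling to each factorial:
  (12N)! ~ sqrt(2π·12N) · (12N/e)^(12N),
  N! ~ sqrt(2π N) · (N/e)^N,
  (11N)! ~ sqrt(2π·11N) · (11N/e)^(11N).
The exponential factors combine to (12N)^(12N) / (N^N · (11N)^(11N)) = 12^(12N)/11^(11N) = (12^12/11^11)^N = (8916100448256/285311670611)^N.
The square-root prefactors combine to sqrt(2π·12N) / (sqrt(2π N)·sqrt(2π·11N)) = sqrt(12 / (2π·11·N)) = sqrt(6/(11π·n)).
Substituting N = n: C(12n, n) ~ (8916100448256/285311670611)^(n) · sqrt(6/(11π·n)).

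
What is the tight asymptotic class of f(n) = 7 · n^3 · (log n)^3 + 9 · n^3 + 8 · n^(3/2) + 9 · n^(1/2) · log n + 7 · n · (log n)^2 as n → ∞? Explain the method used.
f(n) ∈ Θ(n^3 · (log n)^3)

Compare the terms by growth order. For large n, n^a · (log n)^b dominates n^a' · (log n)^b' iff a > a', or (a = a' and b > b'). Ranking the 5 terms shows the dominant one is 7 · n^3 · (log n)^3. Hence f(n) ∈ Θ(n^3 · (log n)^3).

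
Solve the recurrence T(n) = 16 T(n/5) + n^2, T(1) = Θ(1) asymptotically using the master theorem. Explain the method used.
T(n) = Θ(n^2)

log_5 16 ≈ 1.723. f(n) = n^2 dominates n^(log_5 16) since 2 > 1.723, and the regularity condition a·f(n/b) = 16·(n/5)^2 = (16/25)·n^2 ≤ c·f(n) holds with c = 16/25 ≈ 0.64 < 1. So this is Case 3: T(n) = Θ(f(n)) = Θ(n^2).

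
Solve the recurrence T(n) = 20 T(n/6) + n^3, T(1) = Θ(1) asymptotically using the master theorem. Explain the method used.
T(n) = Θ(n^3)

log_6 20 ≈ 1.672. f(n) = n^3 dominates n^(log_6 20) since 3 > 1.672, and the regularity condition a·f(n/b) = 20·(n/6)^3 = (20/216)·n^3 ≤ c·f(n) holds with c = 20/216 ≈ 0.0926 < 1. So this is Case 3: T(n) = Θ(f(n)) = Θ(n^3).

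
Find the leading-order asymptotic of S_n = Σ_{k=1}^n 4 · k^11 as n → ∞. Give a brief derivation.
S_n ~ n^12 / 3

By integral comparison (Euler-Maclaurin), Σ_{k=1}^n 4 · k^11 = 4 · ∫_0^n x^11 dx + O(n^11) = 4 · n^12/12 = n^12 / 3 + O(n^11). (Equivalently, Faulhaber's formula gives the same leading term.)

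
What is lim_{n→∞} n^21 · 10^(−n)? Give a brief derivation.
lim = 0

Exponentials with base > 1 dominate every fixed polynomial: for any fixed c, n^c / 10^n → 0 as n → ∞ (e.g. by the ratio test, or by writing 10^n = e^(n ln 10) and noting e^(n ln 10) / n^c → ∞). Hence n^21 · 10^(−n) = n^21 / 10^n → 0.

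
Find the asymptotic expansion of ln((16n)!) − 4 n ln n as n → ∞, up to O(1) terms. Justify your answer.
ln((16n)!) − 4 n ln n = 12 n ln n + 16(ln 16 − 1) n + (1/2) ln(2π·16n) + O(1/n)

Stirling: ln((16n)!) = 16n ln(16n) − 16n + (1/2) ln(2π·16n) + O(1/n).
Expand 16n ln(16n) = 16n (ln n + ln 16) = 16n ln n + 16n ln 16.
Subtract 4n ln n: leading term is (16 − 4) n ln n = 12 n ln n. The next term is 16n ln 16 − 16n = 16(ln 16 − 1) n. Then the (1/2) ln(2π·16n) correction.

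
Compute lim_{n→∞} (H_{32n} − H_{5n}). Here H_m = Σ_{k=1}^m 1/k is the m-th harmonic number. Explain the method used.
lim = ln(32/5)

Euler-Maclaurin gives H_m = ln m + γ + 1/(2m) + O(1/m^2). The γ and O(1/m) terms cancel in the difference:
  H_{32n} − H_{5n} = ln(32n) − ln(5n) + O(1/n) = ln(32/5) + O(1/n).
Hence the limit is ln(32/5).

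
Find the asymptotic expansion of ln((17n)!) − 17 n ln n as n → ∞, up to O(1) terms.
ln((17n)!) − 17 n ln n = 17(ln 17 − 1) n + (1/2) ln(2π·17n) + O(1/n)

Stirling: ln((17n)!) = 17n ln(17n) − 17n + (1/2) ln(2π·17n) + O(1/n).
Since 17n ln(17n) = 17n ln n + 17n ln 17, subtracting 17n ln n cancels the n ln n term exactly. What remains is 17(ln 17 − 1) n + (1/2) ln(2π·17n) + O(1/n).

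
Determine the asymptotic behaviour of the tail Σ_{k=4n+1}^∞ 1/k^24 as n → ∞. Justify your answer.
Σ_{k>4n} 1/k^24 ~ 1/(23 · (4n)^23)

Compare to the integral: ∫_{4n}^∞ x^(−24) dx = [−x^(−23)/23]_{4n}^∞ = 1/((24−1)·(4n)^23). Euler-Maclaurin then gives
  Σ_{k>4n} 1/k^24 = ∫_{4n}^∞ dx/x^24 − 1/(2·(4n)^24) + O(1/(4n)^25).
(Equivalently this is ζ(24) − Σ_{k≤4n} 1/k^24.)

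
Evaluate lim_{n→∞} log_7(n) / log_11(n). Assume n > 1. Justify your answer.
lim = ln(11) / ln(7) = log_7(11)

Change of base: log_7(n) = ln n / ln 7 and log_11(n) = ln n / ln 11. The ratio is (ln n / ln 7) · (ln 11 / ln n) = ln 11 / ln 7, a constant independent of n. So the limit is ln 11 / ln 7 = log_7(11).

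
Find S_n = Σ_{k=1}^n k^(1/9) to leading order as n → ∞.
S_n ~ (9/10) · n^(10/9)

Integral comparison: Σ_{k=1}^n k^(1/9) = ∫_0^n x^(1/9) dx + O(n^(1/9)). The integral is n^(1 + 1/9) / (1 + 1/9) = n^((1+9)/9) / ((1+9)/9) = (9/10) · n^(10/9).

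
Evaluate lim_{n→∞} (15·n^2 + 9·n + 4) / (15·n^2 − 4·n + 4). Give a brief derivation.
lim = 15/15 = 1

For large n the leading n^2 terms dominate both numerator and denominator. Dividing top and bottom by n^2, every other term tends to 0, leaving 15/15 = 1.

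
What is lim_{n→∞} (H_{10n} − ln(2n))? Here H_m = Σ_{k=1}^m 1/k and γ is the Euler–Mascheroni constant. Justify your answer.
lim = ln 5 + γ

By Euler-Maclaurin, H_m = ln m + γ + O(1/m). So
  H_{10n} − ln(2n) = ln(10n) + γ − ln(2n) + O(1/n)
                       = ln(10/2) + γ + O(1/n).
Hence the limit is ln(10/2) + γ (= ln 5).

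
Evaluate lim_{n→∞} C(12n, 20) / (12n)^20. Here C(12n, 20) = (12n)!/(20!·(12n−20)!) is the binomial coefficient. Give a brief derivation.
lim = 1/20! = 1/2432902008176640000

With N = 12n → ∞: C(N, 20) / N^20 = [N(N−1)…(N−19)] / (20! · N^20) = (1/20!) · 1 · (1 − 1/(12n)) · … · (1 − 19/(12n)). Each factor → 1 as N → ∞, so the limit is 1/20! = 1/2432902008176640000.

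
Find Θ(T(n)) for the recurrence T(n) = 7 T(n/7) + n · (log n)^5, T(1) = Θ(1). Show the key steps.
T(n) = Θ(n · (log n)^6)

Here log_7 7 = 1 and f(n) = n · (log n)^5 = Θ(n^(log_7 7) · (log n)^5). This is the extended Case 2 of the master theorem (f matches the critical exponent up to log factors), giving T(n) = Θ(n^(log_7 7) · (log n)^(5+1)) = Θ(n · (log n)^6).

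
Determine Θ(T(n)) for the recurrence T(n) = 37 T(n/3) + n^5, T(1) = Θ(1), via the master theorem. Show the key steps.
T(n) = Θ(n^5)

log_3 37 ≈ 3.287. f(n) = n^5 dominates n^(log_3 37) since 5 > 3.287, and the regularity condition a·f(n/b) = 37·(n/3)^5 = (37/243)·n^5 ≤ c·f(n) holds with c = 37/243 ≈ 0.152 < 1. So this is Case 3: T(n) = Θ(f(n)) = Θ(n^5).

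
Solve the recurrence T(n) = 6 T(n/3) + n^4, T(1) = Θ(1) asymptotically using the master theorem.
T(n) = Θ(n^4)

log_3 6 ≈ 1.631. f(n) = n^4 dominates n^(log_3 6) since 4 > 1.631, and the regularity condition a·f(n/b) = 6·(n/3)^4 = (6/81)·n^4 ≤ c·f(n) holds with c = 6/81 ≈ 0.0741 < 1. So this is Case 3: T(n) = Θ(f(n)) = Θ(n^4).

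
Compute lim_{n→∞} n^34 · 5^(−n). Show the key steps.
lim = 0

Exponentials with base > 1 dominate every fixed polynomial: for any fixed c, n^c / 5^n → 0 as n → ∞ (e.g. by the ratio test, or by writing 5^n = e^(n ln 5) and noting e^(n ln 5) / n^c → ∞). Hence n^34 · 5^(−n) = n^34 / 5^n → 0.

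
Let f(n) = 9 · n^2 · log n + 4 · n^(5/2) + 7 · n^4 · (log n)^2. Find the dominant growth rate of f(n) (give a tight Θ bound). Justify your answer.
f(n) ∈ Θ(n^4 · (log n)^2)

Compare the terms by growth order. For large n, n^a · (log n)^b dominates n^a' · (log n)^b' iff a > a', or (a = a' and b > b'). Ranking the 3 terms shows the dominant one is 7 · n^4 · (log n)^2. Hence f(n) ∈ Θ(n^4 · (log n)^2).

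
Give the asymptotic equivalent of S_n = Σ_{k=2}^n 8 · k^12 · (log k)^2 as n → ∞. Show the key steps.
S_n ~ 8 · n^13 · (log n)^2 / 13

By integral comparison, S_n = ∫_1^n 8 · x^12 · (log x)^2 dx + O(n^12 · (log n)^2). For the integral, the leading term of ∫_1^n x^12 (log x)^2 dx is n^13/13 · (log n)^2 (by repeated integration by parts; each step lowers the log-exponent and produces a relatively O(1/log n) correction). Hence S_n ~ 8 · n^13 · (log n)^2 / 13.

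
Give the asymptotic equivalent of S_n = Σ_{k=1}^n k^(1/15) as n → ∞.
S_n ~ (15/16) · n^(16/15)

Integral comparison: Σ_{k=1}^n k^(1/15) = ∫_0^n x^(1/15) dx + O(n^(1/15)). The integral is n^(1 + 1/15) / (1 + 1/15) = n^((1+15)/15) / ((1+15)/15) = (15/16) · n^(16/15).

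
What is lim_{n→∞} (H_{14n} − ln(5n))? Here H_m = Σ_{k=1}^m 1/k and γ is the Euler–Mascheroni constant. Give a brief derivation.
lim = ln(14/5) + γ

By Euler-Maclaurin, H_m = ln m + γ + O(1/m). So
  H_{14n} − ln(5n) = ln(14n) + γ − ln(5n) + O(1/n)
                       = ln(14/5) + γ + O(1/n).
Hence the limit is ln(14/5) + γ.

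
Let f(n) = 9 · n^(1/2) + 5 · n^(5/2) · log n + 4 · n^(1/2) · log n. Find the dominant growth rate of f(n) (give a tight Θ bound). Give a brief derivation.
f(n) ∈ Θ(n^(5/2) · log n)

Compare the terms by growth order. For large n, n^a · (log n)^b dominates n^a' · (log n)^b' iff a > a', or (a = a' and b > b'). Ranking the 3 terms shows the dominant one is 5 · n^(5/2) · log n. Hence f(n) ∈ Θ(n^(5/2) · log n).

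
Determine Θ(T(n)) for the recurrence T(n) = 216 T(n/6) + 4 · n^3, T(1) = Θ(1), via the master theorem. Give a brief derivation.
T(n) = Θ(n^3 log n)

log_6 216 = 3, and f(n) = 4 · n^3 = Θ(n^(log_6 216)). This is Case 2 of the master theorem: T(n) = Θ(f(n) · log n) = Θ(n^3 log n).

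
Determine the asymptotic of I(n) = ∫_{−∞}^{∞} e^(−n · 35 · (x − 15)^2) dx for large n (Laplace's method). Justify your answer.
I(n) = sqrt(π/(35n))

Here φ(x) = 35 · (x − 15)^2 has its unique minimum at x* = 15 with φ(x*) = 0 and φ''(x*) = 70. Laplace's method gives
  I(n) ~ e^(−n φ(x*)) · sqrt(2π / (n · φ''(x*))) = sqrt(2π / (70n)) = sqrt(π/(35n)).
This is exact: substituting u = (x − 15)·sqrt(35n) gives I(n) = (1/sqrt(35n)) ∫_{−∞}^{∞} e^(−u^2) du = sqrt(π/(35n)).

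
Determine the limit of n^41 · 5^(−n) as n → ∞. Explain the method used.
lim = 0

Exponentials with base > 1 dominate every fixed polynomial: for any fixed c, n^c / 5^n → 0 as n → ∞ (e.g. by the ratio test, or by writing 5^n = e^(n ln 5) and noting e^(n ln 5) / n^c → ∞). Hence n^41 · 5^(−n) = n^41 / 5^n → 0.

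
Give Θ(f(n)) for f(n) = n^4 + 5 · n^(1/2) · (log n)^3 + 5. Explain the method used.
f(n) ∈ Θ(n^4)

Compare the terms by growth order. For large n, n^a · (log n)^b dominates n^a' · (log n)^b' iff a > a', or (a = a' and b > b'). Ranking the 3 terms shows the dominant one is n^4. Hence f(n) ∈ Θ(n^4).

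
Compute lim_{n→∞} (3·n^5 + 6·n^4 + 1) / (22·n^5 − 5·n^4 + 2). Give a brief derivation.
lim = 3/22

For large n the leading n^5 terms dominate both numerator and denominator. Dividing top and bottom by n^5, every other term tends to 0, leaving 3/22.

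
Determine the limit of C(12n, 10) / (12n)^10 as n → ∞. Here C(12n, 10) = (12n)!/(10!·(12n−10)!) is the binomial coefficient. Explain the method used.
lim = 1/10! = 1/3628800

With N = 12n → ∞: C(N, 10) / N^10 = [N(N−1)…(N−9)] / (10! · N^10) = (1/10!) · 1 · (1 − 1/(12n)) · … · (1 − 9/(12n)). Each factor → 1 as N → ∞, so the limit is 1/10! = 1/3628800.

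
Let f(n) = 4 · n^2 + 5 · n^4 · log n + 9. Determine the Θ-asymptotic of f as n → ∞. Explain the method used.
f(n) ∈ Θ(n^4 · log n)

Compare the terms by growth order. For large n, n^a · (log n)^b dominates n^a' · (log n)^b' iff a > a', or (a = a' and b > b'). Ranking the 3 terms shows the dominant one is 5 · n^4 · log n. Hence f(n) ∈ Θ(n^4 · log n).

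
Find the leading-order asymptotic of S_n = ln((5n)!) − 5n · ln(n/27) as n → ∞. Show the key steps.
S_n ~ 5n · (ln 135 − 1) + O(ln n)

Stirling: ln((5n)!) = 5n ln(5n) − 5n + O(ln n).
  S_n = 5n ln(5n) − 5n − 5n ln(n/27) + O(ln n)
      = 5n ln(5n) − 5n ln n + 5n ln 27 − 5n + O(ln n)
      = 5n ln 5 + 5n ln 27 − 5n + O(ln n)
      = 5n (ln 135 − 1) + O(ln n).
Numerically ln(135) − 1 ≈ 3.9053.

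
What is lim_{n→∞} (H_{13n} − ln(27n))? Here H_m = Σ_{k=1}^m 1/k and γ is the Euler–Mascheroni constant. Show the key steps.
lim = ln(13/27) + γ

By Euler-Maclaurin, H_m = ln m + γ + O(1/m). So
  H_{13n} − ln(27n) = ln(13n) + γ − ln(27n) + O(1/n)
                       = ln(13/27) + γ + O(1/n).
Hence the limit is ln(13/27) + γ.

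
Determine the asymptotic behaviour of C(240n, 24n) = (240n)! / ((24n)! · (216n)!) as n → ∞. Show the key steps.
C(240n, 24n) ~ (10000000000/387420489)^(24n) · sqrt(5/(9π·24n))

Write N = 24n. Apply Stirling to each factorial:
  (10N)! ~ sqrt(2π·10N) · (10N/e)^(10N),
  N! ~ sqrt(2π N) · (N/e)^N,
  (9N)! ~ sqrt(2π·9N) · (9N/e)^(9N).
The exponential factors combine to (10N)^(10N) / (N^N · (9N)^(9N)) = 10^(10N)/9^(9N) = (10^10/9^9)^N = (10000000000/387420489)^N.
The square-root prefactors combine to sqrt(2π·10N) / (sqrt(2π N)·sqrt(2π·9N)) = sqrt(10 / (2π·9·N)) = sqrt(5/(9π·24n)).
Substituting N = 24n: C(240n, 24n) ~ (10000000000/387420489)^(24n) · sqrt(5/(9π·24n)).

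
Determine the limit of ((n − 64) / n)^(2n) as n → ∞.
lim = e^(−128)

Rewrite as (1 − 64/n)^(2n). By the standard limit (1 + x/n)^n → e^x, we have (1 − 64/n)^n → e^(−64), and raising to the 2nd power gives e^(−128).
More precisely, ln[(1 − 64/n)^(2n)] = 2n · ln(1 − 64/n) = 2n · (-64/n + O(1/n^2)) = -128 + O(1/n) → -128.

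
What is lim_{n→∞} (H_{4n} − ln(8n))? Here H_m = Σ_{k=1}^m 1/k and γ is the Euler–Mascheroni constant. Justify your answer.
lim = −ln 2 + γ

By Euler-Maclaurin, H_m = ln m + γ + O(1/m). So
  H_{4n} − ln(8n) = ln(4n) + γ − ln(8n) + O(1/n)
                       = ln(4/8) + γ + O(1/n).
Hence the limit is ln(4/8) + γ (= −ln 2).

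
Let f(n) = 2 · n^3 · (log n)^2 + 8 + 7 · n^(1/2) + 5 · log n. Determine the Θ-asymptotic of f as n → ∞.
f(n) ∈ Θ(n^3 · (log n)^2)

Compare the terms by growth order. For large n, n^a · (log n)^b dominates n^a' · (log n)^b' iff a > a', or (a = a' and b > b'). Ranking the 4 terms shows the dominant one is 2 · n^3 · (log n)^2. Hence f(n) ∈ Θ(n^3 · (log n)^2).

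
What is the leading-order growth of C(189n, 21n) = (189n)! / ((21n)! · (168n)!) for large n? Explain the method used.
C(189n, 21n) ~ (387420489/16777216)^(21n) · sqrt(9/(16π·21n))

Write N = 21n. Apply Stirling to each factorial:
  (9N)! ~ sqrt(2π·9N) · (9N/e)^(9N),
  N! ~ sqrt(2π N) · (N/e)^N,
  (8N)! ~ sqrt(2π·8N) · (8N/e)^(8N).
The exponential factors combine to (9N)^(9N) / (N^N · (8N)^(8N)) = 9^(9N)/8^(8N) = (9^9/8^8)^N = (387420489/16777216)^N.
The square-root prefactors combine to sqrt(2π·9N) / (sqrt(2π N)·sqrt(2π·8N)) = sqrt(9 / (2π·8·N)) = sqrt(9/(16π·21n)).
Substituting N = 21n: C(189n, 21n) ~ (387420489/16777216)^(21n) · sqrt(9/(16π·21n)).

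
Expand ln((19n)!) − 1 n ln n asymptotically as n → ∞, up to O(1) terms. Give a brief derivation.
ln((19n)!) − 1 n ln n = 18 n ln n + 19(ln 19 − 1) n + (1/2) ln(2π·19n) + O(1/n)

Stirling: ln((19n)!) = 19n ln(19n) − 19n + (1/2) ln(2π·19n) + O(1/n).
Expand 19n ln(19n) = 19n (ln n + ln 19) = 19n ln n + 19n ln 19.
Subtract 1n ln n: leading term is (19 − 1) n ln n = 18 n ln n. The next term is 19n ln 19 − 19n = 19(ln 19 − 1) n. Then the (1/2) ln(2π·19n) correction.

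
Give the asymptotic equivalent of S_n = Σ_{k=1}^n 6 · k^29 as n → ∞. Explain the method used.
S_n ~ n^30 / 5

By integral comparison (Euler-Maclaurin), Σ_{k=1}^n 6 · k^29 = 6 · ∫_0^n x^29 dx + O(n^29) = 6 · n^30/30 = n^30 / 5 + O(n^29). (Equivalently, Faulhaber's formula gives the same leading term.)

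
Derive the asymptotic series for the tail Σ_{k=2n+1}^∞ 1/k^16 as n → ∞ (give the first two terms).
Σ_{k>2n} 1/k^16 = 1/(15 · (2n)^15) − 1/(2 · (2n)^16) + O(1/(2n)^17)

Compare to the integral: ∫_{2n}^∞ x^(−16) dx = [−x^(−15)/15]_{2n}^∞ = 1/((16−1)·(2n)^15). The Euler-Maclaurin correction adds −f(2n)/2 = −1/(2·(2n)^16). Euler-Maclaurin then gives
  Σ_{k>2n} 1/k^16 = ∫_{2n}^∞ dx/x^16 − 1/(2·(2n)^16) + O(1/(2n)^17).
(Equivalently this is ζ(16) − Σ_{k≤2n} 1/k^16.)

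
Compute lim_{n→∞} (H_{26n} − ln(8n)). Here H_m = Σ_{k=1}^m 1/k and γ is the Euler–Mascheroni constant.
lim = ln(13/4) + γ

By Euler-Maclaurin, H_m = ln m + γ + O(1/m). So
  H_{26n} − ln(8n) = ln(26n) + γ − ln(8n) + O(1/n)
                       = ln(26/8) + γ + O(1/n).
Hence the limit is ln(26/8) + γ (= ln(13/4)).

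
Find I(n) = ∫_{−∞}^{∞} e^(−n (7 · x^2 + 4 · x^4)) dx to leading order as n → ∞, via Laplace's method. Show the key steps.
I(n) ~ sqrt(π/(7n))

φ(x) = 7 · x^2 + 4 · x^4 has its unique global minimum at x* = 0 (since φ'(x) = 14x + 16x^3 = 0 only at x = 0 for real x with both coefficients positive, and φ → ∞ as |x| → ∞). At x* = 0, φ(0) = 0 and φ''(0) = 14. Laplace's method then gives
  I(n) ~ sqrt(2π / (n · φ''(0))) · e^(−n φ(0)) = sqrt(2π / (14n)) = sqrt(π/(7n)).
The 4 · x^4 term contributes only at subleading order (an O(1/n) relative correction).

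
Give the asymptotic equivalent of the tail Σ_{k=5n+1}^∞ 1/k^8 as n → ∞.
Σ_{k>5n} 1/k^8 ~ 1/(7 · (5n)^7)

Compare to the integral: ∫_{5n}^∞ x^(−8) dx = [−x^(−7)/7]_{5n}^∞ = 1/((8−1)·(5n)^7). Euler-Maclaurin then gives
  Σ_{k>5n} 1/k^8 = ∫_{5n}^∞ dx/x^8 − 1/(2·(5n)^8) + O(1/(5n)^9).
(Equivalently this is ζ(8) − Σ_{k≤5n} 1/k^8.)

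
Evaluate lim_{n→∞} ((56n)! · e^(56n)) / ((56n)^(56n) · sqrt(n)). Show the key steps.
lim = sqrt(2π·56)

Stirling: (56n)! ~ sqrt(2π·56n) · (56n/e)^(56n). Hence
  (56n)! · e^(56n) / (56n)^(56n) ~ sqrt(2π·56n).
Dividing by sqrt(n): sqrt(2π·56n) / sqrt(n) = sqrt(2π·56) · n^((1−1)/2), so the limit is sqrt(2π·56).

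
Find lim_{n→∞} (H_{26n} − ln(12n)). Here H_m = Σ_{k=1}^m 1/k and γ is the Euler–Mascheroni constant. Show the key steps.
lim = ln(13/6) + γ

By Euler-Maclaurin, H_m = ln m + γ + O(1/m). So
  H_{26n} − ln(12n) = ln(26n) + γ − ln(12n) + O(1/n)
                       = ln(26/12) + γ + O(1/n).
Hence the limit is ln(26/12) + γ (= ln(13/6)).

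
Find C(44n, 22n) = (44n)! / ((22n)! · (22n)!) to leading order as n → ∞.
C(44n, 22n) ~ (4)^(22n) · sqrt(1/(π·22n))

Write N = 22n. Apply Stirling to each factorial:
  (2N)! ~ sqrt(2π·2N) · (2N/e)^(2N),
  N! ~ sqrt(2π N) · (N/e)^N,
  (1N)! ~ sqrt(2π·1N) · (1N/e)^(1N).
The exponential factors combine to (2N)^(2N) / (N^N · (1N)^(1N)) = 2^(2N)/1^(1N) = (2^2/1^1)^N = (4)^N.
The square-root prefactors combine to sqrt(2π·2N) / (sqrt(2π N)·sqrt(2π·1N)) = sqrt(2 / (2π·1·N)) = sqrt(1/(π·22n)).
Substituting N = 22n: C(44n, 22n) ~ (4)^(22n) · sqrt(1/(π·22n)).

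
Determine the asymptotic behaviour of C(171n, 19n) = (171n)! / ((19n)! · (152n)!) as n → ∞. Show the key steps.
C(171n, 19n) ~ (387420489/16777216)^(19n) · sqrt(9/(16π·19n))

Write N = 19n. Apply Stirling to each factorial:
  (9N)! ~ sqrt(2π·9N) · (9N/e)^(9N),
  N! ~ sqrt(2π N) · (N/e)^N,
  (8N)! ~ sqrt(2π·8N) · (8N/e)^(8N).
The exponential factors combine to (9N)^(9N) / (N^N · (8N)^(8N)) = 9^(9N)/8^(8N) = (9^9/8^8)^N = (387420489/16777216)^N.
The square-root prefactors combine to sqrt(2π·9N) / (sqrt(2π N)·sqrt(2π·8N)) = sqrt(9 / (2π·8·N)) = sqrt(9/(16π·19n)).
Substituting N = 19n: C(171n, 19n) ~ (387420489/16777216)^(19n) · sqrt(9/(16π·19n)).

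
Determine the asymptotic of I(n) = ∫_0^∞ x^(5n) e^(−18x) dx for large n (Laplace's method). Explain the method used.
I(n) ~ (sqrt(2π·5n) / 18) · (5n/(18e))^(5n)

Write the integrand as exp(5n ln x − 18x) and set f(x) = 5n ln x − 18x. Then f'(x) = 5n/x − 18 = 0 at x* = 5n/18, and f''(x*) = −5n/x*^2 = −18^2/(5n). Laplace's method (interior maximum) gives
  I(n) ~ e^(f(x*)) · sqrt(2π / |f''(x*)|)
        = exp(5n ln(5n/18) − 5n) · sqrt(2π · 5n / 18^2)
        = (5n/18)^(5n) e^(−5n) · sqrt(2π·5n) / 18
        = (sqrt(2π·5n) / 18) · (5n/(18e))^(5n).
This matches Γ(5n+1)/18^(5n+1) with Stirling applied to Γ.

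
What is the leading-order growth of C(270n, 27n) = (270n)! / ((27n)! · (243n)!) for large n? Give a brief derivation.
C(270n, 27n) ~ (10000000000/387420489)^(27n) · sqrt(5/(9π·27n))

Write N = 27n. Apply Stirling to each factorial:
  (10N)! ~ sqrt(2π·10N) · (10N/e)^(10N),
  N! ~ sqrt(2π N) · (N/e)^N,
  (9N)! ~ sqrt(2π·9N) · (9N/e)^(9N).
The exponential factors combine to (10N)^(10N) / (N^N · (9N)^(9N)) = 10^(10N)/9^(9N) = (10^10/9^9)^N = (10000000000/387420489)^N.
The square-root prefactors combine to sqrt(2π·10N) / (sqrt(2π N)·sqrt(2π·9N)) = sqrt(10 / (2π·9·N)) = sqrt(5/(9π·27n)).
Substituting N = 27n: C(270n, 27n) ~ (10000000000/387420489)^(27n) · sqrt(5/(9π·27n)).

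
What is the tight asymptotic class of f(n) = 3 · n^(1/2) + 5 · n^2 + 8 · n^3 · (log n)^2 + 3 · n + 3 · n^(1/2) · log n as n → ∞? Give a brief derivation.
f(n) ∈ Θ(n^3 · (log n)^2)

Compare the terms by growth order. For large n, n^a · (log n)^b dominates n^a' · (log n)^b' iff a > a', or (a = a' and b > b'). Ranking the 5 terms shows the dominant one is 8 · n^3 · (log n)^2. Hence f(n) ∈ Θ(n^3 · (log n)^2).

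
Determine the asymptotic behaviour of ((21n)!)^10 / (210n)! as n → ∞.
((21n)!)^10/(210n)! ~ ((2π·21n)^(9/2) / sqrt(10)) · 10^(−10·21n)  →  0

Write N = 21n. Stirling: N! ~ sqrt(2π N)(N/e)^N and (10N)! ~ sqrt(2π·10N)·(10N/e)^(10N).
  (N!)^10/(10N)! ~ (2π N)^(10/2) (N/e)^(10N) / [sqrt(2π·10N) (10N/e)^(10N)]
     = (2π N)^(10/2) / sqrt(2π·10N) · (N/(10N))^(10N)
     = (2π N)^((10−1)/2) / sqrt(10) · 10^(−10N).
Since 10^10 > 1, the factor 10^(−10N) decays exponentially, so the ratio → 0. Substituting N = 21n gives the stated form.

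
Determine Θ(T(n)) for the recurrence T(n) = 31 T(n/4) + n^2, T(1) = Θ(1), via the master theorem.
T(n) = Θ(n^(log_4 31))

Master theorem: compare f(n) = n^2 to n^(log_4 31) where log_4 31 ≈ 2.477. Since 2 < log_4 31, we have f(n) = O(n^(log_4 31 − ε)) for some ε > 0 — Case 1. Hence T(n) = Θ(n^(log_4 31)).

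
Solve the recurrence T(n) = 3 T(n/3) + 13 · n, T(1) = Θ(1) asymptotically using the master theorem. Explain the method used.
T(n) = Θ(n log n)

log_3 3 = 1, and f(n) = 13 · n = Θ(n^(log_3 3)). This is Case 2 of the master theorem: T(n) = Θ(f(n) · log n) = Θ(n log n).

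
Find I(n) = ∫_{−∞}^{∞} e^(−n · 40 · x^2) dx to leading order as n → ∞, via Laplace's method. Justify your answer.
I(n) = sqrt(π/(40n))

Here φ(x) = 40 · x^2 has its unique minimum at x* = 0 with φ(x*) = 0 and φ''(x*) = 80. Laplace's method gives
  I(n) ~ e^(−n φ(x*)) · sqrt(2π / (n · φ''(x*))) = sqrt(2π / (80n)) = sqrt(π/(40n)).
This is exact: substituting u = (x − 0)·sqrt(40n) gives I(n) = (1/sqrt(40n)) ∫_{−∞}^{∞} e^(−u^2) du = sqrt(π/(40n)).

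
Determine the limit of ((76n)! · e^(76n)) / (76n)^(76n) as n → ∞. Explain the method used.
lim = ∞

Stirling: (76n)! ~ sqrt(2π·76n) · (76n/e)^(76n). Hence
  (76n)! · e^(76n) / (76n)^(76n) ~ sqrt(2π·76n) = sqrt(2π·76) · sqrt(n) → ∞.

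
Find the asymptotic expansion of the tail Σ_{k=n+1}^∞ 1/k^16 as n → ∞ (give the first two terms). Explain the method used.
Σ_{k>n} 1/k^16 = 1/(15 · n^15) − 1/(2 · n^16) + O(1/n^17)

Compare to the integral: ∫_{n}^∞ x^(−16) dx = [−x^(−15)/15]_{n}^∞ = 1/((16−1)·n^15). The Euler-Maclaurin correction adds −f(n)/2 = −1/(2·n^16). Euler-Maclaurin then gives
  Σ_{k>n} 1/k^16 = ∫_{n}^∞ dx/x^16 − 1/(2·n^16) + O(1/n^17).
(Equivalently this is ζ(16) − Σ_{k≤n} 1/k^16.)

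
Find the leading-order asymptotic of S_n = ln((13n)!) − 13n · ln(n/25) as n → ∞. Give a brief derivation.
S_n ~ 13n · (ln 325 − 1) + O(ln n)

Stirling: ln((13n)!) = 13n ln(13n) − 13n + O(ln n).
  S_n = 13n ln(13n) − 13n − 13n ln(n/25) + O(ln n)
      = 13n ln(13n) − 13n ln n + 13n ln 25 − 13n + O(ln n)
      = 13n ln 13 + 13n ln 25 − 13n + O(ln n)
      = 13n (ln 325 − 1) + O(ln n).
Numerically ln(325) − 1 ≈ 4.7838.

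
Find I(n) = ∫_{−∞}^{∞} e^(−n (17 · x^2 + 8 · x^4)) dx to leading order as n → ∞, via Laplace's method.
I(n) ~ sqrt(π/(17n))

φ(x) = 17 · x^2 + 8 · x^4 has its unique global minimum at x* = 0 (since φ'(x) = 34x + 32x^3 = 0 only at x = 0 for real x with both coefficients positive, and φ → ∞ as |x| → ∞). At x* = 0, φ(0) = 0 and φ''(0) = 34. Laplace's method then gives
  I(n) ~ sqrt(2π / (n · φ''(0))) · e^(−n φ(0)) = sqrt(2π / (34n)) = sqrt(π/(17n)).
The 8 · x^4 term contributes only at subleading order (an O(1/n) relative correction).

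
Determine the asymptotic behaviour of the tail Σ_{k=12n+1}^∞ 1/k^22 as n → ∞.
Σ_{k>12n} 1/k^22 ~ 1/(21 · (12n)^21)

Compare to the integral: ∫_{12n}^∞ x^(−22) dx = [−x^(−21)/21]_{12n}^∞ = 1/((22−1)·(12n)^21). Euler-Maclaurin then gives
  Σ_{k>12n} 1/k^22 = ∫_{12n}^∞ dx/x^22 − 1/(2·(12n)^22) + O(1/(12n)^23).
(Equivalently this is ζ(22) − Σ_{k≤12n} 1/k^22.)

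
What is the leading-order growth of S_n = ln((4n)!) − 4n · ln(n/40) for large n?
S_n ~ 4n · (ln 160 − 1) + O(ln n)

Stirling: ln((4n)!) = 4n ln(4n) − 4n + O(ln n).
  S_n = 4n ln(4n) − 4n − 4n ln(n/40) + O(ln n)
      = 4n ln(4n) − 4n ln n + 4n ln 40 − 4n + O(ln n)
      = 4n ln 4 + 4n ln 40 − 4n + O(ln n)
      = 4n (ln 160 − 1) + O(ln n).
Numerically ln(160) − 1 ≈ 4.0752.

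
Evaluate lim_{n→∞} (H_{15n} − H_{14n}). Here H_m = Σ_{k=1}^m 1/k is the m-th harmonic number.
lim = ln(15/14)

Euler-Maclaurin gives H_m = ln m + γ + 1/(2m) + O(1/m^2). The γ and O(1/m) terms cancel in the difference:
  H_{15n} − H_{14n} = ln(15n) − ln(14n) + O(1/n) = ln(15/14) + O(1/n).
Hence the limit is ln(15/14).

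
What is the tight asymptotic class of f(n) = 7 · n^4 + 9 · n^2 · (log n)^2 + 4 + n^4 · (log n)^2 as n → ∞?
f(n) ∈ Θ(n^4 · (log n)^2)

Compare the terms by growth order. For large n, n^a · (log n)^b dominates n^a' · (log n)^b' iff a > a', or (a = a' and b > b'). Ranking the 4 terms shows the dominant one is n^4 · (log n)^2. Hence f(n) ∈ Θ(n^4 · (log n)^2).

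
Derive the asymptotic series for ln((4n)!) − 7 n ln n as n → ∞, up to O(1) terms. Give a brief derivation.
ln((4n)!) − 7 n ln n = −3 n ln n + 4(ln 4 − 1) n + (1/2) ln(2π·4n) + O(1/n)

Stirling: ln((4n)!) = 4n ln(4n) − 4n + (1/2) ln(2π·4n) + O(1/n).
Expand 4n ln(4n) = 4n (ln n + ln 4) = 4n ln n + 4n ln 4.
Subtract 7n ln n: leading term is (4 − 7) n ln n = −3 n ln n. The next term is 4n ln 4 − 4n = 4(ln 4 − 1) n. Then the (1/2) ln(2π·4n) correction.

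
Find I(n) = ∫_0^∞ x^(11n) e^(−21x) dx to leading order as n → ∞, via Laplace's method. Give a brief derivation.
I(n) ~ (sqrt(2π·11n) / 21) · (11n/(21e))^(11n)

Write the integrand as exp(11n ln x − 21x) and set f(x) = 11n ln x − 21x. Then f'(x) = 11n/x − 21 = 0 at x* = 11n/21, and f''(x*) = −11n/x*^2 = −21^2/(11n). Laplace's method (interior maximum) gives
  I(n) ~ e^(f(x*)) · sqrt(2π / |f''(x*)|)
        = exp(11n ln(11n/21) − 11n) · sqrt(2π · 11n / 21^2)
        = (11n/21)^(11n) e^(−11n) · sqrt(2π·11n) / 21
        = (sqrt(2π·11n) / 21) · (11n/(21e))^(11n).
This matches Γ(11n+1)/21^(11n+1) with Stirling applied to Γ.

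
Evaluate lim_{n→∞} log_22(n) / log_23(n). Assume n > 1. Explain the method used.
lim = ln(23) / ln(22) = log_22(23)

Change of base: log_22(n) = ln n / ln 22 and log_23(n) = ln n / ln 23. The ratio is (ln n / ln 22) · (ln 23 / ln n) = ln 23 / ln 22, a constant independent of n. So the limit is ln 23 / ln 22 = log_22(23).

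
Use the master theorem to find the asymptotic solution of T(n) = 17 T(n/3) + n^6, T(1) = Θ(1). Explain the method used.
T(n) = Θ(n^6)

log_3 17 ≈ 2.579. f(n) = n^6 dominates n^(log_3 17) since 6 > 2.579, and the regularity condition a·f(n/b) = 17·(n/3)^6 = (17/729)·n^6 ≤ c·f(n) holds with c = 17/729 ≈ 0.0233 < 1. So this is Case 3: T(n) = Θ(f(n)) = Θ(n^6).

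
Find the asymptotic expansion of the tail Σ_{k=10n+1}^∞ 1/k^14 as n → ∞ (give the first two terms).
Σ_{k>10n} 1/k^14 = 1/(13 · (10n)^13) − 1/(2 · (10n)^14) + O(1/(10n)^15)

Compare to the integral: ∫_{10n}^∞ x^(−14) dx = [−x^(−13)/13]_{10n}^∞ = 1/((14−1)·(10n)^13). The Euler-Maclaurin correction adds −f(10n)/2 = −1/(2·(10n)^14). Euler-Maclaurin then gives
  Σ_{k>10n} 1/k^14 = ∫_{10n}^∞ dx/x^14 − 1/(2·(10n)^14) + O(1/(10n)^15).
(Equivalently this is ζ(14) − Σ_{k≤10n} 1/k^14.)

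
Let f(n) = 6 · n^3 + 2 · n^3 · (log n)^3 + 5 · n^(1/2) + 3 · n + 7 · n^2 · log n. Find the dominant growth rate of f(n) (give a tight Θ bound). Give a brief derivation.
f(n) ∈ Θ(n^3 · (log n)^3)

Compare the terms by growth order. For large n, n^a · (log n)^b dominates n^a' · (log n)^b' iff a > a', or (a = a' and b > b'). Ranking the 5 terms shows the dominant one is 2 · n^3 · (log n)^3. Hence f(n) ∈ Θ(n^3 · (log n)^3).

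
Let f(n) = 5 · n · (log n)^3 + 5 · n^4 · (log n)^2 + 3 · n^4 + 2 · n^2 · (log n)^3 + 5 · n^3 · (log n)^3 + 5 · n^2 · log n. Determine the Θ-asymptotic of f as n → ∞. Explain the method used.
f(n) ∈ Θ(n^4 · (log n)^2)

Compare the terms by growth order. For large n, n^a · (log n)^b dominates n^a' · (log n)^b' iff a > a', or (a = a' and b > b'). Ranking the 6 terms shows the dominant one is 5 · n^4 · (log n)^2. Hence f(n) ∈ Θ(n^4 · (log n)^2).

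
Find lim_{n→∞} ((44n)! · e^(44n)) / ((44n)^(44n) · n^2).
lim = 0

Stirling: (44n)! ~ sqrt(2π·44n) · (44n/e)^(44n). Hence
  (44n)! · e^(44n) / (44n)^(44n) ~ sqrt(2π·44n).
Dividing by n^2: sqrt(2π·44n) / n^2 = sqrt(2π·44) · n^((1−4)/2), so the expression behaves like sqrt(2π·44) · n^((1−4)/2) → 0.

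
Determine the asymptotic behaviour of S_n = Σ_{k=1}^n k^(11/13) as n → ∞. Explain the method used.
S_n ~ (13/24) · n^(24/13)

Integral comparison: Σ_{k=1}^n k^(11/13) = ∫_0^n x^(11/13) dx + O(n^(11/13)). The integral is n^(1 + 11/13) / (1 + 11/13) = n^((11+13)/13) / ((11+13)/13) = (13/24) · n^(24/13).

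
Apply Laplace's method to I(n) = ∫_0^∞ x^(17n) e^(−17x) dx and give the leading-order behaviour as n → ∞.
I(n) ~ (sqrt(2π·17n) / 17) · (17n/(17e))^(17n)

Write the integrand as exp(17n ln x − 17x) and set f(x) = 17n ln x − 17x. Then f'(x) = 17n/x − 17 = 0 at x* = 17n/17, and f''(x*) = −17n/x*^2 = −17^2/(17n). Laplace's method (interior maximum) gives
  I(n) ~ e^(f(x*)) · sqrt(2π / |f''(x*)|)
        = exp(17n ln(17n/17) − 17n) · sqrt(2π · 17n / 17^2)
        = (17n/17)^(17n) e^(−17n) · sqrt(2π·17n) / 17
        = (sqrt(2π·17n) / 17) · (17n/(17e))^(17n).
This matches Γ(17n+1)/17^(17n+1) with Stirling applied to Γ.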